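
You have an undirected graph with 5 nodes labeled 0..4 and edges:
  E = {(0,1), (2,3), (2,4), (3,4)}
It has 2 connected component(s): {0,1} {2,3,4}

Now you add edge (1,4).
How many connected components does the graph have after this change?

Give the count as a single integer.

Answer: 1

Derivation:
Initial component count: 2
Add (1,4): merges two components. Count decreases: 2 -> 1.
New component count: 1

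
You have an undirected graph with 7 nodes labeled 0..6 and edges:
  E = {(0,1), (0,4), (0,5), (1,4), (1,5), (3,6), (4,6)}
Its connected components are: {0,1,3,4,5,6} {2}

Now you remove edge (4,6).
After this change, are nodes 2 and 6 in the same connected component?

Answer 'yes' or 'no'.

Initial components: {0,1,3,4,5,6} {2}
Removing edge (4,6): it was a bridge — component count 2 -> 3.
New components: {0,1,4,5} {2} {3,6}
Are 2 and 6 in the same component? no

Answer: no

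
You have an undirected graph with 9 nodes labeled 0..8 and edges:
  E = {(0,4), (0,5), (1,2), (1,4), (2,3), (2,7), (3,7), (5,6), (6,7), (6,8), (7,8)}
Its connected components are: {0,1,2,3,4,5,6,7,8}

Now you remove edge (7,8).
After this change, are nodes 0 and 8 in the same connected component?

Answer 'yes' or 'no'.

Initial components: {0,1,2,3,4,5,6,7,8}
Removing edge (7,8): not a bridge — component count unchanged at 1.
New components: {0,1,2,3,4,5,6,7,8}
Are 0 and 8 in the same component? yes

Answer: yes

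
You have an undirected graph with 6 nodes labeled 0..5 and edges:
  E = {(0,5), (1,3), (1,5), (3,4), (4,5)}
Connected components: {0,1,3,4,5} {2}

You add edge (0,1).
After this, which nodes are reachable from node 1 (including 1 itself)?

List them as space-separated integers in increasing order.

Before: nodes reachable from 1: {0,1,3,4,5}
Adding (0,1): both endpoints already in same component. Reachability from 1 unchanged.
After: nodes reachable from 1: {0,1,3,4,5}

Answer: 0 1 3 4 5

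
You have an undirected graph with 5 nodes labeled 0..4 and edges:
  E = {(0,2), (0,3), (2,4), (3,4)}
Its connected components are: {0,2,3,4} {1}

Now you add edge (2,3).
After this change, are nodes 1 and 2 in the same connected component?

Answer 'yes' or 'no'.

Initial components: {0,2,3,4} {1}
Adding edge (2,3): both already in same component {0,2,3,4}. No change.
New components: {0,2,3,4} {1}
Are 1 and 2 in the same component? no

Answer: no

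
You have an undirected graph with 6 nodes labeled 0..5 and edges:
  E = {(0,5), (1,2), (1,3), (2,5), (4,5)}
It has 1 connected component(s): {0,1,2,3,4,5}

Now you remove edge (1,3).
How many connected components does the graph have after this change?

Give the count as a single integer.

Initial component count: 1
Remove (1,3): it was a bridge. Count increases: 1 -> 2.
  After removal, components: {0,1,2,4,5} {3}
New component count: 2

Answer: 2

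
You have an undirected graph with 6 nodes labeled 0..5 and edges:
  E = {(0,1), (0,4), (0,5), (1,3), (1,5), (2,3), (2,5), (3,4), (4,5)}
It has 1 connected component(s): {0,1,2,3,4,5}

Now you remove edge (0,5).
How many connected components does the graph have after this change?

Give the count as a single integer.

Initial component count: 1
Remove (0,5): not a bridge. Count unchanged: 1.
  After removal, components: {0,1,2,3,4,5}
New component count: 1

Answer: 1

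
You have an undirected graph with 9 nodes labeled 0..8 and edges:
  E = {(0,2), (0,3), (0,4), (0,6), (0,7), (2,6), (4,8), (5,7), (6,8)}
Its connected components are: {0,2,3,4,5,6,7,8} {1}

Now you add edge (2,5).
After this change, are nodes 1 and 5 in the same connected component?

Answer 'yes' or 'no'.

Answer: no

Derivation:
Initial components: {0,2,3,4,5,6,7,8} {1}
Adding edge (2,5): both already in same component {0,2,3,4,5,6,7,8}. No change.
New components: {0,2,3,4,5,6,7,8} {1}
Are 1 and 5 in the same component? no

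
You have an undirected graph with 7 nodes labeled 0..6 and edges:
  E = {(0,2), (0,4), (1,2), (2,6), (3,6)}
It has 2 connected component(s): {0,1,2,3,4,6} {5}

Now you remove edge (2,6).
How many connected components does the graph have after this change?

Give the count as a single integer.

Answer: 3

Derivation:
Initial component count: 2
Remove (2,6): it was a bridge. Count increases: 2 -> 3.
  After removal, components: {0,1,2,4} {3,6} {5}
New component count: 3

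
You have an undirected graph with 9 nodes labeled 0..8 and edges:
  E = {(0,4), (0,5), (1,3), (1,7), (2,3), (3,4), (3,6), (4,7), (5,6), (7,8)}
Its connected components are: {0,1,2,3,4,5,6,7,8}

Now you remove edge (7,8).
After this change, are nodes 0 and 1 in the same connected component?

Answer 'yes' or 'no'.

Initial components: {0,1,2,3,4,5,6,7,8}
Removing edge (7,8): it was a bridge — component count 1 -> 2.
New components: {0,1,2,3,4,5,6,7} {8}
Are 0 and 1 in the same component? yes

Answer: yes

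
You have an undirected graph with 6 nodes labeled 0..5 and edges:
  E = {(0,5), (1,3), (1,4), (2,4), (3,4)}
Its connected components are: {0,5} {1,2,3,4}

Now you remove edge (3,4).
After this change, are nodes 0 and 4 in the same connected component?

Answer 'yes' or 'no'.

Answer: no

Derivation:
Initial components: {0,5} {1,2,3,4}
Removing edge (3,4): not a bridge — component count unchanged at 2.
New components: {0,5} {1,2,3,4}
Are 0 and 4 in the same component? no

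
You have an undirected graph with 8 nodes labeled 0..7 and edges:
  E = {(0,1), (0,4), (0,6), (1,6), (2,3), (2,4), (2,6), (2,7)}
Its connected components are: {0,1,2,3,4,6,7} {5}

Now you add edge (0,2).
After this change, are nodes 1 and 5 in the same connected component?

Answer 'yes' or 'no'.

Answer: no

Derivation:
Initial components: {0,1,2,3,4,6,7} {5}
Adding edge (0,2): both already in same component {0,1,2,3,4,6,7}. No change.
New components: {0,1,2,3,4,6,7} {5}
Are 1 and 5 in the same component? no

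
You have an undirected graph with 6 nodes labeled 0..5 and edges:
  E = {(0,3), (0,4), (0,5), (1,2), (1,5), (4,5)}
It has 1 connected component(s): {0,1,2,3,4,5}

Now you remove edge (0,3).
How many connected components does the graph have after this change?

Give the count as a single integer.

Initial component count: 1
Remove (0,3): it was a bridge. Count increases: 1 -> 2.
  After removal, components: {0,1,2,4,5} {3}
New component count: 2

Answer: 2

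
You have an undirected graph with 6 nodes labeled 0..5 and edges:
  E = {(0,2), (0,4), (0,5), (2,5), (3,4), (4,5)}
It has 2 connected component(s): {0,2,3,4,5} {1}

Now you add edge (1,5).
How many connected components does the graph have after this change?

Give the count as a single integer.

Initial component count: 2
Add (1,5): merges two components. Count decreases: 2 -> 1.
New component count: 1

Answer: 1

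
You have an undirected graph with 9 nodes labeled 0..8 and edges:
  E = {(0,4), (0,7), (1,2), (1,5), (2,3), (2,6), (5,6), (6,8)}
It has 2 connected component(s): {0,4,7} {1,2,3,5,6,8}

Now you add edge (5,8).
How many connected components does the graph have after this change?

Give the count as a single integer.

Initial component count: 2
Add (5,8): endpoints already in same component. Count unchanged: 2.
New component count: 2

Answer: 2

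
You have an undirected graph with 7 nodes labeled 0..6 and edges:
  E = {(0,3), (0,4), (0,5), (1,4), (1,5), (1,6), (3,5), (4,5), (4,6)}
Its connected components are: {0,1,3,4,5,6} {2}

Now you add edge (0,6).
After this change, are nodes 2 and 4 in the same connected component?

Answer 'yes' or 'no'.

Answer: no

Derivation:
Initial components: {0,1,3,4,5,6} {2}
Adding edge (0,6): both already in same component {0,1,3,4,5,6}. No change.
New components: {0,1,3,4,5,6} {2}
Are 2 and 4 in the same component? no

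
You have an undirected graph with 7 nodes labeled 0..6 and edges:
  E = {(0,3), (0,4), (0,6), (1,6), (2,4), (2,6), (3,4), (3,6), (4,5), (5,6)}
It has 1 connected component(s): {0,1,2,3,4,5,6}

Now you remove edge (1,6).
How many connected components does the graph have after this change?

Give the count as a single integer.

Initial component count: 1
Remove (1,6): it was a bridge. Count increases: 1 -> 2.
  After removal, components: {0,2,3,4,5,6} {1}
New component count: 2

Answer: 2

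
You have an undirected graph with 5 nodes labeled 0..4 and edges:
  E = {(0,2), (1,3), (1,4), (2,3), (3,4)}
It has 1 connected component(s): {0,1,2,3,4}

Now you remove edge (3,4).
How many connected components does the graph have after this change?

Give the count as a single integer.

Answer: 1

Derivation:
Initial component count: 1
Remove (3,4): not a bridge. Count unchanged: 1.
  After removal, components: {0,1,2,3,4}
New component count: 1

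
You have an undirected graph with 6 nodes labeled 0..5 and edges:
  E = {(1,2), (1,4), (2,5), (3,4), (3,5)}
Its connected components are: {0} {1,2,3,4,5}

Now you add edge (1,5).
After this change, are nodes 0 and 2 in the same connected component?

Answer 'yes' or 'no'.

Answer: no

Derivation:
Initial components: {0} {1,2,3,4,5}
Adding edge (1,5): both already in same component {1,2,3,4,5}. No change.
New components: {0} {1,2,3,4,5}
Are 0 and 2 in the same component? no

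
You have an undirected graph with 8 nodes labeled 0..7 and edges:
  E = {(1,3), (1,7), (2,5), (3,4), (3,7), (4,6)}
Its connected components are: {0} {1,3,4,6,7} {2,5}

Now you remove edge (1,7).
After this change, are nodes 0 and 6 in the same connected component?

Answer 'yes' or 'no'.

Initial components: {0} {1,3,4,6,7} {2,5}
Removing edge (1,7): not a bridge — component count unchanged at 3.
New components: {0} {1,3,4,6,7} {2,5}
Are 0 and 6 in the same component? no

Answer: no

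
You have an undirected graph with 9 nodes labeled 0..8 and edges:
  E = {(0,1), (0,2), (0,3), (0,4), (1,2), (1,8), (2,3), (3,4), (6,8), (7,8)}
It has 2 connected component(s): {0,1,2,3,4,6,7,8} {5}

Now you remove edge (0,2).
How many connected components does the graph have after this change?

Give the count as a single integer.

Initial component count: 2
Remove (0,2): not a bridge. Count unchanged: 2.
  After removal, components: {0,1,2,3,4,6,7,8} {5}
New component count: 2

Answer: 2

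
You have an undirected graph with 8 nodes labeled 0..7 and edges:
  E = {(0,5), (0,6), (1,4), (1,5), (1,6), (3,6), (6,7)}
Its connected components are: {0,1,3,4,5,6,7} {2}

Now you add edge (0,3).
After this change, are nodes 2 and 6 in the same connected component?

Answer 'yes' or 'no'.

Answer: no

Derivation:
Initial components: {0,1,3,4,5,6,7} {2}
Adding edge (0,3): both already in same component {0,1,3,4,5,6,7}. No change.
New components: {0,1,3,4,5,6,7} {2}
Are 2 and 6 in the same component? no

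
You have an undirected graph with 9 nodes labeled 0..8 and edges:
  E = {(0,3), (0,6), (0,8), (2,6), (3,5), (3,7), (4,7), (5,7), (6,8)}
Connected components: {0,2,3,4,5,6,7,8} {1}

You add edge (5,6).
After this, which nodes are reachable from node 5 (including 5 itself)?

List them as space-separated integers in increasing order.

Before: nodes reachable from 5: {0,2,3,4,5,6,7,8}
Adding (5,6): both endpoints already in same component. Reachability from 5 unchanged.
After: nodes reachable from 5: {0,2,3,4,5,6,7,8}

Answer: 0 2 3 4 5 6 7 8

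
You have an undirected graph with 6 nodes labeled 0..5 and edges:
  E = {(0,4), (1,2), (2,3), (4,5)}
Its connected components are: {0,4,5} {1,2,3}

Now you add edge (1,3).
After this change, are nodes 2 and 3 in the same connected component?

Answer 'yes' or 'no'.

Initial components: {0,4,5} {1,2,3}
Adding edge (1,3): both already in same component {1,2,3}. No change.
New components: {0,4,5} {1,2,3}
Are 2 and 3 in the same component? yes

Answer: yes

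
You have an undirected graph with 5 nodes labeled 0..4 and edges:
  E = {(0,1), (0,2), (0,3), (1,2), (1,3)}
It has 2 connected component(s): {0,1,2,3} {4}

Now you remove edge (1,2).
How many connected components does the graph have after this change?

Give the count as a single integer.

Answer: 2

Derivation:
Initial component count: 2
Remove (1,2): not a bridge. Count unchanged: 2.
  After removal, components: {0,1,2,3} {4}
New component count: 2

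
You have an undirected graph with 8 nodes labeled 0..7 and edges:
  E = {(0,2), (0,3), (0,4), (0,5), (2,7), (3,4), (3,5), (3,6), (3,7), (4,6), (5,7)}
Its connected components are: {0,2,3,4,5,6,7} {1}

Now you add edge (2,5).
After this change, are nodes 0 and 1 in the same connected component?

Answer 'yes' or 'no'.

Initial components: {0,2,3,4,5,6,7} {1}
Adding edge (2,5): both already in same component {0,2,3,4,5,6,7}. No change.
New components: {0,2,3,4,5,6,7} {1}
Are 0 and 1 in the same component? no

Answer: no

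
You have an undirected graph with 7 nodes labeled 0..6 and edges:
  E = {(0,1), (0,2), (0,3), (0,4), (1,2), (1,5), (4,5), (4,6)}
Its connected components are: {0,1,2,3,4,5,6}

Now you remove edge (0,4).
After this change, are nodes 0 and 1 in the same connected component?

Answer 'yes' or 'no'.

Answer: yes

Derivation:
Initial components: {0,1,2,3,4,5,6}
Removing edge (0,4): not a bridge — component count unchanged at 1.
New components: {0,1,2,3,4,5,6}
Are 0 and 1 in the same component? yes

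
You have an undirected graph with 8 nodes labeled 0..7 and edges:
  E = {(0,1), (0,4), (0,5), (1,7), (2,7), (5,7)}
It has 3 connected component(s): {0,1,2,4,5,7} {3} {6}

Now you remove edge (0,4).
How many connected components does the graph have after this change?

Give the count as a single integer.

Initial component count: 3
Remove (0,4): it was a bridge. Count increases: 3 -> 4.
  After removal, components: {0,1,2,5,7} {3} {4} {6}
New component count: 4

Answer: 4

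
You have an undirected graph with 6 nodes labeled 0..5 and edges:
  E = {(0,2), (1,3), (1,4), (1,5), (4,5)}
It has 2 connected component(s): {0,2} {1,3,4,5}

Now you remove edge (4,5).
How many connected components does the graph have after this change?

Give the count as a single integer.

Answer: 2

Derivation:
Initial component count: 2
Remove (4,5): not a bridge. Count unchanged: 2.
  After removal, components: {0,2} {1,3,4,5}
New component count: 2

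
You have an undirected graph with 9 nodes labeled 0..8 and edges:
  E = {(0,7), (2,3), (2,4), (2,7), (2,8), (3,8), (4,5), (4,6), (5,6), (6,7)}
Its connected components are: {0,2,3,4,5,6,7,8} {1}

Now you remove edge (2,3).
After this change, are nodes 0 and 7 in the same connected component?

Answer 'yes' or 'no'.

Initial components: {0,2,3,4,5,6,7,8} {1}
Removing edge (2,3): not a bridge — component count unchanged at 2.
New components: {0,2,3,4,5,6,7,8} {1}
Are 0 and 7 in the same component? yes

Answer: yes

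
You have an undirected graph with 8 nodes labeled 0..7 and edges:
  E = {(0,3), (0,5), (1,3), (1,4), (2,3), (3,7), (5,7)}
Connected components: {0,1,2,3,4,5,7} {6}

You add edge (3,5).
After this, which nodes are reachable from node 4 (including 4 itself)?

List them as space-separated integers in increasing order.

Answer: 0 1 2 3 4 5 7

Derivation:
Before: nodes reachable from 4: {0,1,2,3,4,5,7}
Adding (3,5): both endpoints already in same component. Reachability from 4 unchanged.
After: nodes reachable from 4: {0,1,2,3,4,5,7}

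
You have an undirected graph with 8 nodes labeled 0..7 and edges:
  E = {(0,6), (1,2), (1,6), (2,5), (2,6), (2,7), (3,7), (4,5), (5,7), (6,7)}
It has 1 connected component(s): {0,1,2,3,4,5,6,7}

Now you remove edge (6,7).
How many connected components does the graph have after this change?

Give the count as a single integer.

Answer: 1

Derivation:
Initial component count: 1
Remove (6,7): not a bridge. Count unchanged: 1.
  After removal, components: {0,1,2,3,4,5,6,7}
New component count: 1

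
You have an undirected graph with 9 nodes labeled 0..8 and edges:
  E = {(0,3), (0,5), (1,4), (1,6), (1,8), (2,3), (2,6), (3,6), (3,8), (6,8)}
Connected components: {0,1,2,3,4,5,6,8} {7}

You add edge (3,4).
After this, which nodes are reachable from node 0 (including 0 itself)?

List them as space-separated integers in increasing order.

Answer: 0 1 2 3 4 5 6 8

Derivation:
Before: nodes reachable from 0: {0,1,2,3,4,5,6,8}
Adding (3,4): both endpoints already in same component. Reachability from 0 unchanged.
After: nodes reachable from 0: {0,1,2,3,4,5,6,8}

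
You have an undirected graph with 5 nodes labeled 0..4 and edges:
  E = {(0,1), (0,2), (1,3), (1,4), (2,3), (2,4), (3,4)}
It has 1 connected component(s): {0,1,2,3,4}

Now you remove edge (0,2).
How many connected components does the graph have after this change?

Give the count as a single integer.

Answer: 1

Derivation:
Initial component count: 1
Remove (0,2): not a bridge. Count unchanged: 1.
  After removal, components: {0,1,2,3,4}
New component count: 1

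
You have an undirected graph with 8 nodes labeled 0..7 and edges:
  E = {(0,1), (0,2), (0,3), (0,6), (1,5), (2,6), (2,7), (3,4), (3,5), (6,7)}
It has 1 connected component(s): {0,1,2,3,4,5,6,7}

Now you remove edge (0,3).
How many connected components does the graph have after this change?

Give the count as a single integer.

Answer: 1

Derivation:
Initial component count: 1
Remove (0,3): not a bridge. Count unchanged: 1.
  After removal, components: {0,1,2,3,4,5,6,7}
New component count: 1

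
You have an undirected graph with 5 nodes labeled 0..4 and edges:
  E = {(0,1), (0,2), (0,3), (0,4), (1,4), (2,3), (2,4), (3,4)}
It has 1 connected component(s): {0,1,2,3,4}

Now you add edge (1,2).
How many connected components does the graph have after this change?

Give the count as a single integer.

Initial component count: 1
Add (1,2): endpoints already in same component. Count unchanged: 1.
New component count: 1

Answer: 1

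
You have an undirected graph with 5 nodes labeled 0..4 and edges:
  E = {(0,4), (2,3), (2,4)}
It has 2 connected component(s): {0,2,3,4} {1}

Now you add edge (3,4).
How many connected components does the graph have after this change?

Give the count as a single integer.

Answer: 2

Derivation:
Initial component count: 2
Add (3,4): endpoints already in same component. Count unchanged: 2.
New component count: 2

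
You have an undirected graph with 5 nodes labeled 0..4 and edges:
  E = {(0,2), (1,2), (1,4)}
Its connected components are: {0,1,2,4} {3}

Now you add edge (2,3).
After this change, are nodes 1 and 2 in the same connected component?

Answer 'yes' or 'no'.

Initial components: {0,1,2,4} {3}
Adding edge (2,3): merges {0,1,2,4} and {3}.
New components: {0,1,2,3,4}
Are 1 and 2 in the same component? yes

Answer: yes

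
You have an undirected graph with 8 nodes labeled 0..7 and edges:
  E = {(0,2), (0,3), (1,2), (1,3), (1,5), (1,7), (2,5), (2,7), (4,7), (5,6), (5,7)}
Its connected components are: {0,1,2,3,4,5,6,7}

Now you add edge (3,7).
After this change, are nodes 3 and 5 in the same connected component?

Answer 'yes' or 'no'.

Initial components: {0,1,2,3,4,5,6,7}
Adding edge (3,7): both already in same component {0,1,2,3,4,5,6,7}. No change.
New components: {0,1,2,3,4,5,6,7}
Are 3 and 5 in the same component? yes

Answer: yes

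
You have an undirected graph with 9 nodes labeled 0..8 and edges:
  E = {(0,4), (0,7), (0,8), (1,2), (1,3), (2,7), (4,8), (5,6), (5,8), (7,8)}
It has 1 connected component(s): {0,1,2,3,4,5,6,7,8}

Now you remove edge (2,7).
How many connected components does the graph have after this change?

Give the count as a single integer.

Answer: 2

Derivation:
Initial component count: 1
Remove (2,7): it was a bridge. Count increases: 1 -> 2.
  After removal, components: {0,4,5,6,7,8} {1,2,3}
New component count: 2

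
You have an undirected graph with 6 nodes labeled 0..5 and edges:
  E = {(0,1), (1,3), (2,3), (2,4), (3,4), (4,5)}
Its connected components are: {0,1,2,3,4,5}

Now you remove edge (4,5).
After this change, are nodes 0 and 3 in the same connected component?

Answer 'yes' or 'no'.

Initial components: {0,1,2,3,4,5}
Removing edge (4,5): it was a bridge — component count 1 -> 2.
New components: {0,1,2,3,4} {5}
Are 0 and 3 in the same component? yes

Answer: yes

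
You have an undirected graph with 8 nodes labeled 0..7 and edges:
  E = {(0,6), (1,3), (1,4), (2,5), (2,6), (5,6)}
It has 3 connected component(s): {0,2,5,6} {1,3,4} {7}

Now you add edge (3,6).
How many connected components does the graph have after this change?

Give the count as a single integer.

Initial component count: 3
Add (3,6): merges two components. Count decreases: 3 -> 2.
New component count: 2

Answer: 2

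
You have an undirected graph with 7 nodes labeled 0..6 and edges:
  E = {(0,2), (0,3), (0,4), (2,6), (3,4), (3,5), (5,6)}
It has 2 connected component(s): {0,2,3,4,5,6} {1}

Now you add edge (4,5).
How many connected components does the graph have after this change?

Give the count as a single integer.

Answer: 2

Derivation:
Initial component count: 2
Add (4,5): endpoints already in same component. Count unchanged: 2.
New component count: 2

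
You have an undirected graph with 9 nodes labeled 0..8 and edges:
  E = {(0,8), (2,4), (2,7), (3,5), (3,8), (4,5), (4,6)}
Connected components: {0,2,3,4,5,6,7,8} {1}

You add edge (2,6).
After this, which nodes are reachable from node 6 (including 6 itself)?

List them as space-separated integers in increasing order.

Answer: 0 2 3 4 5 6 7 8

Derivation:
Before: nodes reachable from 6: {0,2,3,4,5,6,7,8}
Adding (2,6): both endpoints already in same component. Reachability from 6 unchanged.
After: nodes reachable from 6: {0,2,3,4,5,6,7,8}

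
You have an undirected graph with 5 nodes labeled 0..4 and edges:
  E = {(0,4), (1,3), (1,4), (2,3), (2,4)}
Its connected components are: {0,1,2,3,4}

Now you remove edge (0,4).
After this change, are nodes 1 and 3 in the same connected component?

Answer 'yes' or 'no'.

Initial components: {0,1,2,3,4}
Removing edge (0,4): it was a bridge — component count 1 -> 2.
New components: {0} {1,2,3,4}
Are 1 and 3 in the same component? yes

Answer: yes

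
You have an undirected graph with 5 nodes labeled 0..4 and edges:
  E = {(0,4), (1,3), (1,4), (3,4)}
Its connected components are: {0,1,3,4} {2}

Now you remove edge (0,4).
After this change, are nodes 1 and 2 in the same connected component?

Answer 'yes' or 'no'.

Initial components: {0,1,3,4} {2}
Removing edge (0,4): it was a bridge — component count 2 -> 3.
New components: {0} {1,3,4} {2}
Are 1 and 2 in the same component? no

Answer: no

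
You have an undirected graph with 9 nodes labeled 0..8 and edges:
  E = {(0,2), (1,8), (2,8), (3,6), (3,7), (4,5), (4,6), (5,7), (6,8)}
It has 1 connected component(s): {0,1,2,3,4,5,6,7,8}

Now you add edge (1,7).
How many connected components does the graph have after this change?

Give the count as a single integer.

Answer: 1

Derivation:
Initial component count: 1
Add (1,7): endpoints already in same component. Count unchanged: 1.
New component count: 1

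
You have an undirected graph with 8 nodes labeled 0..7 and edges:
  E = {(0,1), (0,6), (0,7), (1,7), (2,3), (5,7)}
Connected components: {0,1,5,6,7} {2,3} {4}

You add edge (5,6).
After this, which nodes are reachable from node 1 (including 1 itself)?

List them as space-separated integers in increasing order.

Before: nodes reachable from 1: {0,1,5,6,7}
Adding (5,6): both endpoints already in same component. Reachability from 1 unchanged.
After: nodes reachable from 1: {0,1,5,6,7}

Answer: 0 1 5 6 7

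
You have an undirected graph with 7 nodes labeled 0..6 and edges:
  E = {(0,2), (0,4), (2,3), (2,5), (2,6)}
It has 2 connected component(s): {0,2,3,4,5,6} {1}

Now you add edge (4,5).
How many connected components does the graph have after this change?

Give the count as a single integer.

Answer: 2

Derivation:
Initial component count: 2
Add (4,5): endpoints already in same component. Count unchanged: 2.
New component count: 2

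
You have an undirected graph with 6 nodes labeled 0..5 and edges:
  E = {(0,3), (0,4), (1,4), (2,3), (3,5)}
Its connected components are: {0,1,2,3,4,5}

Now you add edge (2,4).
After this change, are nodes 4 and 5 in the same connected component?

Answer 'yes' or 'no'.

Initial components: {0,1,2,3,4,5}
Adding edge (2,4): both already in same component {0,1,2,3,4,5}. No change.
New components: {0,1,2,3,4,5}
Are 4 and 5 in the same component? yes

Answer: yes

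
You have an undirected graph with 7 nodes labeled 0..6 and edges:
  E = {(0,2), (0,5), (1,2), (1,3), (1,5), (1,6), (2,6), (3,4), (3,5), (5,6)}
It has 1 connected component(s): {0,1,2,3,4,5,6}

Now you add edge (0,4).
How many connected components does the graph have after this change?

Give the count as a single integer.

Initial component count: 1
Add (0,4): endpoints already in same component. Count unchanged: 1.
New component count: 1

Answer: 1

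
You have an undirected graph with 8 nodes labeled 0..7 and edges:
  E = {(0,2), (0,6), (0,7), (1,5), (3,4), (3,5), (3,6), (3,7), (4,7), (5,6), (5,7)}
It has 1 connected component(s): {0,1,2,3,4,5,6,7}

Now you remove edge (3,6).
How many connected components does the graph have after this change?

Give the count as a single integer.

Answer: 1

Derivation:
Initial component count: 1
Remove (3,6): not a bridge. Count unchanged: 1.
  After removal, components: {0,1,2,3,4,5,6,7}
New component count: 1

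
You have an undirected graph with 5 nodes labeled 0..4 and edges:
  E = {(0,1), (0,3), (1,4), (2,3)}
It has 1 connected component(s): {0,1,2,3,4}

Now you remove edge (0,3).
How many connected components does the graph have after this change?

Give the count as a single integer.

Answer: 2

Derivation:
Initial component count: 1
Remove (0,3): it was a bridge. Count increases: 1 -> 2.
  After removal, components: {0,1,4} {2,3}
New component count: 2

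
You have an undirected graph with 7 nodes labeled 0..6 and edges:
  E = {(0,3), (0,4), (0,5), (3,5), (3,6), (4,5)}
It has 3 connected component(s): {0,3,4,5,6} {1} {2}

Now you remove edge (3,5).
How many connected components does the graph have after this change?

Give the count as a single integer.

Initial component count: 3
Remove (3,5): not a bridge. Count unchanged: 3.
  After removal, components: {0,3,4,5,6} {1} {2}
New component count: 3

Answer: 3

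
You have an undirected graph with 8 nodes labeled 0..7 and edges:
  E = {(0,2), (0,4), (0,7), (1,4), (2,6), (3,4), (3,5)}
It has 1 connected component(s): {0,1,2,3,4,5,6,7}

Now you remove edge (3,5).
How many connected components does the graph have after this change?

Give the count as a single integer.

Answer: 2

Derivation:
Initial component count: 1
Remove (3,5): it was a bridge. Count increases: 1 -> 2.
  After removal, components: {0,1,2,3,4,6,7} {5}
New component count: 2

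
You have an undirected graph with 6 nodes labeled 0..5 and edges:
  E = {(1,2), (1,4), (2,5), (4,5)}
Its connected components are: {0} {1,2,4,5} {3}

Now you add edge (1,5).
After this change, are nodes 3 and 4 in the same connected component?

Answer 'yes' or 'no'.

Answer: no

Derivation:
Initial components: {0} {1,2,4,5} {3}
Adding edge (1,5): both already in same component {1,2,4,5}. No change.
New components: {0} {1,2,4,5} {3}
Are 3 and 4 in the same component? no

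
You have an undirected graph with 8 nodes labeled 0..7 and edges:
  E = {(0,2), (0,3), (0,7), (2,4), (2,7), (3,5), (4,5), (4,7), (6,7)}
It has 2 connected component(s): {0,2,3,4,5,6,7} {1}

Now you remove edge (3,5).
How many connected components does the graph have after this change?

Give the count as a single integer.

Answer: 2

Derivation:
Initial component count: 2
Remove (3,5): not a bridge. Count unchanged: 2.
  After removal, components: {0,2,3,4,5,6,7} {1}
New component count: 2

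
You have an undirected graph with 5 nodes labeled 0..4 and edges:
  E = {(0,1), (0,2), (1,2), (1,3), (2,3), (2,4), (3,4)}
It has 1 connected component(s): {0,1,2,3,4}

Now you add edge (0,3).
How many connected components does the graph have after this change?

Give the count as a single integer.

Answer: 1

Derivation:
Initial component count: 1
Add (0,3): endpoints already in same component. Count unchanged: 1.
New component count: 1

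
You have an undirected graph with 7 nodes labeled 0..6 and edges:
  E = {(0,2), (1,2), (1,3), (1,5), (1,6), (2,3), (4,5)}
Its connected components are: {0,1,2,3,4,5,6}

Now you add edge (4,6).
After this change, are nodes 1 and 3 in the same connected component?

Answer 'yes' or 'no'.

Initial components: {0,1,2,3,4,5,6}
Adding edge (4,6): both already in same component {0,1,2,3,4,5,6}. No change.
New components: {0,1,2,3,4,5,6}
Are 1 and 3 in the same component? yes

Answer: yes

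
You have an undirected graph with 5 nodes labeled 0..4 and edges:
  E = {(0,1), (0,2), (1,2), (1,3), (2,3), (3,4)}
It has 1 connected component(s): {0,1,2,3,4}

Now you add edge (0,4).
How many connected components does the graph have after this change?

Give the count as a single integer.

Initial component count: 1
Add (0,4): endpoints already in same component. Count unchanged: 1.
New component count: 1

Answer: 1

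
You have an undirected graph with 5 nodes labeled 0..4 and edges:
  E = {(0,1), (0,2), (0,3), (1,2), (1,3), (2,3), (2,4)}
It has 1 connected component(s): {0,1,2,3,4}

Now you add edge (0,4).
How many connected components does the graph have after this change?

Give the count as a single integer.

Initial component count: 1
Add (0,4): endpoints already in same component. Count unchanged: 1.
New component count: 1

Answer: 1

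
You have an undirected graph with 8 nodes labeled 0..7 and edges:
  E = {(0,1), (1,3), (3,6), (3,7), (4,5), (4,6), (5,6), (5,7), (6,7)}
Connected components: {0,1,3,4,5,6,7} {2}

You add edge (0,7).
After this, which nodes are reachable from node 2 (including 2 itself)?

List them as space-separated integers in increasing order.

Answer: 2

Derivation:
Before: nodes reachable from 2: {2}
Adding (0,7): both endpoints already in same component. Reachability from 2 unchanged.
After: nodes reachable from 2: {2}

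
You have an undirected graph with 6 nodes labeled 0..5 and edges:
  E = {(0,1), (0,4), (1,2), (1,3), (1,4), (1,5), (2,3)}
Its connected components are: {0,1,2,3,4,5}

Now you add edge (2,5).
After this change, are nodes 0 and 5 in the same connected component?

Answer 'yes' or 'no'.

Initial components: {0,1,2,3,4,5}
Adding edge (2,5): both already in same component {0,1,2,3,4,5}. No change.
New components: {0,1,2,3,4,5}
Are 0 and 5 in the same component? yes

Answer: yes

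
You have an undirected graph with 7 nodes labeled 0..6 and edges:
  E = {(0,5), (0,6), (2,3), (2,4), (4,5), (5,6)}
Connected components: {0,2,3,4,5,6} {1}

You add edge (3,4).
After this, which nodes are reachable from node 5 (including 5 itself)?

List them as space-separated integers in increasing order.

Before: nodes reachable from 5: {0,2,3,4,5,6}
Adding (3,4): both endpoints already in same component. Reachability from 5 unchanged.
After: nodes reachable from 5: {0,2,3,4,5,6}

Answer: 0 2 3 4 5 6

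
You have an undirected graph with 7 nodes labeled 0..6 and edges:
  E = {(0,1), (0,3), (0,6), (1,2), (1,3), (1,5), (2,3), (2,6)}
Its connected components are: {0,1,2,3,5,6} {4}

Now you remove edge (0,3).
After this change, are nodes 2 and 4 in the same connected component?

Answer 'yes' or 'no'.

Answer: no

Derivation:
Initial components: {0,1,2,3,5,6} {4}
Removing edge (0,3): not a bridge — component count unchanged at 2.
New components: {0,1,2,3,5,6} {4}
Are 2 and 4 in the same component? no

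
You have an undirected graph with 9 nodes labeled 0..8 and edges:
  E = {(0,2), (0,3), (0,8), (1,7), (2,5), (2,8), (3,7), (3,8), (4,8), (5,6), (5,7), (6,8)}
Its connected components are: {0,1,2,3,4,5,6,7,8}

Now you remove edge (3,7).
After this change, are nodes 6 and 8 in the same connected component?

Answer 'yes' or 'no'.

Answer: yes

Derivation:
Initial components: {0,1,2,3,4,5,6,7,8}
Removing edge (3,7): not a bridge — component count unchanged at 1.
New components: {0,1,2,3,4,5,6,7,8}
Are 6 and 8 in the same component? yes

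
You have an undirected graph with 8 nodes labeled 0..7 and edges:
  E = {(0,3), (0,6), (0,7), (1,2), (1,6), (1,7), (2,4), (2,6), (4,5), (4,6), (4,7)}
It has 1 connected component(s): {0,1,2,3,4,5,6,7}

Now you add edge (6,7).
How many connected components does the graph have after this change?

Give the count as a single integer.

Initial component count: 1
Add (6,7): endpoints already in same component. Count unchanged: 1.
New component count: 1

Answer: 1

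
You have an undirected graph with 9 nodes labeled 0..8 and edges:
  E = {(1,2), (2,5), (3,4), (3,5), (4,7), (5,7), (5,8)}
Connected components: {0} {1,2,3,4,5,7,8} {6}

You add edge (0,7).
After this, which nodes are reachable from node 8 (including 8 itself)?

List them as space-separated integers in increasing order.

Answer: 0 1 2 3 4 5 7 8

Derivation:
Before: nodes reachable from 8: {1,2,3,4,5,7,8}
Adding (0,7): merges 8's component with another. Reachability grows.
After: nodes reachable from 8: {0,1,2,3,4,5,7,8}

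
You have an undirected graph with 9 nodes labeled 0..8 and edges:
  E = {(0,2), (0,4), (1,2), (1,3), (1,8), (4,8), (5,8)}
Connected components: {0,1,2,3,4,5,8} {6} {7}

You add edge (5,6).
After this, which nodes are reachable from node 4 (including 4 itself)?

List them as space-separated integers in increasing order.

Answer: 0 1 2 3 4 5 6 8

Derivation:
Before: nodes reachable from 4: {0,1,2,3,4,5,8}
Adding (5,6): merges 4's component with another. Reachability grows.
After: nodes reachable from 4: {0,1,2,3,4,5,6,8}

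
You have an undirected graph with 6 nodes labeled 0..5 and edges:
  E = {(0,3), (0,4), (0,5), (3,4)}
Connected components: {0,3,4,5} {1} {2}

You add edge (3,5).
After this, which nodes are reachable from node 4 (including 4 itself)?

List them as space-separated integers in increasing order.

Before: nodes reachable from 4: {0,3,4,5}
Adding (3,5): both endpoints already in same component. Reachability from 4 unchanged.
After: nodes reachable from 4: {0,3,4,5}

Answer: 0 3 4 5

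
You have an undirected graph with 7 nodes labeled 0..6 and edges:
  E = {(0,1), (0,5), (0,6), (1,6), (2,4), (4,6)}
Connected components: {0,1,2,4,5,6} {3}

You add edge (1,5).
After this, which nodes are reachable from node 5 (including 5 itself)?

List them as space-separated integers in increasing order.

Answer: 0 1 2 4 5 6

Derivation:
Before: nodes reachable from 5: {0,1,2,4,5,6}
Adding (1,5): both endpoints already in same component. Reachability from 5 unchanged.
After: nodes reachable from 5: {0,1,2,4,5,6}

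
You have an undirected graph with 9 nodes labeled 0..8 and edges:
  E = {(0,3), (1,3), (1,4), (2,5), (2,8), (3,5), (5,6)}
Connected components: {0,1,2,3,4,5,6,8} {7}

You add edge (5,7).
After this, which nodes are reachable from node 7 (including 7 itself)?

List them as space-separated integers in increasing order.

Before: nodes reachable from 7: {7}
Adding (5,7): merges 7's component with another. Reachability grows.
After: nodes reachable from 7: {0,1,2,3,4,5,6,7,8}

Answer: 0 1 2 3 4 5 6 7 8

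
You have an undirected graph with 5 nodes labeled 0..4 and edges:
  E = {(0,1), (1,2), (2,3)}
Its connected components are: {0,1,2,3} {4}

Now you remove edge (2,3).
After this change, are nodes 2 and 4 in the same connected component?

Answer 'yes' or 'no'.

Initial components: {0,1,2,3} {4}
Removing edge (2,3): it was a bridge — component count 2 -> 3.
New components: {0,1,2} {3} {4}
Are 2 and 4 in the same component? no

Answer: no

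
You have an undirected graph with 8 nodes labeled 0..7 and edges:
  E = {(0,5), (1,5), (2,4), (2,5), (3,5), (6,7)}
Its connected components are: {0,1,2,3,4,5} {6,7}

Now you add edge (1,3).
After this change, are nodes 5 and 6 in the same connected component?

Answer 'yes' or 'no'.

Initial components: {0,1,2,3,4,5} {6,7}
Adding edge (1,3): both already in same component {0,1,2,3,4,5}. No change.
New components: {0,1,2,3,4,5} {6,7}
Are 5 and 6 in the same component? no

Answer: no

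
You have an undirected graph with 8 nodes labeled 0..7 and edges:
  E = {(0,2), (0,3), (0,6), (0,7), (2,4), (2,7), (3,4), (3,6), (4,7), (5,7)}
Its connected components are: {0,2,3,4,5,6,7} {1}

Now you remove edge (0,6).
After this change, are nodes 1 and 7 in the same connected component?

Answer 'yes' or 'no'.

Answer: no

Derivation:
Initial components: {0,2,3,4,5,6,7} {1}
Removing edge (0,6): not a bridge — component count unchanged at 2.
New components: {0,2,3,4,5,6,7} {1}
Are 1 and 7 in the same component? no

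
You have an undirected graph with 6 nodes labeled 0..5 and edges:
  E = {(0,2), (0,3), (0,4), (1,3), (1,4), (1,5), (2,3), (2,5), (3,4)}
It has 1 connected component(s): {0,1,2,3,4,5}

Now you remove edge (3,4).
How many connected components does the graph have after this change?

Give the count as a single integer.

Initial component count: 1
Remove (3,4): not a bridge. Count unchanged: 1.
  After removal, components: {0,1,2,3,4,5}
New component count: 1

Answer: 1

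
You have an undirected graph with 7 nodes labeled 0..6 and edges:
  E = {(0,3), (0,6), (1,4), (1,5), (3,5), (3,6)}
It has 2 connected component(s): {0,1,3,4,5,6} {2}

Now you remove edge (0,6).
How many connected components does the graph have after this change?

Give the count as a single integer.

Initial component count: 2
Remove (0,6): not a bridge. Count unchanged: 2.
  After removal, components: {0,1,3,4,5,6} {2}
New component count: 2

Answer: 2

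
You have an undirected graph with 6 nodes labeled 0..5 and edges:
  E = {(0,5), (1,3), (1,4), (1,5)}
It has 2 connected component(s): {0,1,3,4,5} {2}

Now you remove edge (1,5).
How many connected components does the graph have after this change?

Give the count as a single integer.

Answer: 3

Derivation:
Initial component count: 2
Remove (1,5): it was a bridge. Count increases: 2 -> 3.
  After removal, components: {0,5} {1,3,4} {2}
New component count: 3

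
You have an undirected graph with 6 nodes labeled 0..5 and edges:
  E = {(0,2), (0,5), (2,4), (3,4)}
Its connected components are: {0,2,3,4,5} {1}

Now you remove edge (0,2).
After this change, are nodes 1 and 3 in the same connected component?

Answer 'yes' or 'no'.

Initial components: {0,2,3,4,5} {1}
Removing edge (0,2): it was a bridge — component count 2 -> 3.
New components: {0,5} {1} {2,3,4}
Are 1 and 3 in the same component? no

Answer: no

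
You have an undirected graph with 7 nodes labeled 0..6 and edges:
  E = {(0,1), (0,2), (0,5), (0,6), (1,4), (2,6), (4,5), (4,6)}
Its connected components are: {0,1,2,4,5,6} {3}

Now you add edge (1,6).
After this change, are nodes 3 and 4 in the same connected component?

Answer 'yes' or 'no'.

Initial components: {0,1,2,4,5,6} {3}
Adding edge (1,6): both already in same component {0,1,2,4,5,6}. No change.
New components: {0,1,2,4,5,6} {3}
Are 3 and 4 in the same component? no

Answer: no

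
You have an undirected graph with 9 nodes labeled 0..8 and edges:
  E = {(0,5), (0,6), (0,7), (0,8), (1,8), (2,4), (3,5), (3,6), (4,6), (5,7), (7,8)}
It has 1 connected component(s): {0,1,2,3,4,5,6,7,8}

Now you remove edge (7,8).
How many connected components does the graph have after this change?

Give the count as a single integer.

Initial component count: 1
Remove (7,8): not a bridge. Count unchanged: 1.
  After removal, components: {0,1,2,3,4,5,6,7,8}
New component count: 1

Answer: 1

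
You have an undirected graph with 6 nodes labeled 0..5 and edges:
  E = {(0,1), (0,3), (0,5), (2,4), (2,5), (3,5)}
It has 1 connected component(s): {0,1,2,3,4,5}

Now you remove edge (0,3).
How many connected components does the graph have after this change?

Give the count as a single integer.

Initial component count: 1
Remove (0,3): not a bridge. Count unchanged: 1.
  After removal, components: {0,1,2,3,4,5}
New component count: 1

Answer: 1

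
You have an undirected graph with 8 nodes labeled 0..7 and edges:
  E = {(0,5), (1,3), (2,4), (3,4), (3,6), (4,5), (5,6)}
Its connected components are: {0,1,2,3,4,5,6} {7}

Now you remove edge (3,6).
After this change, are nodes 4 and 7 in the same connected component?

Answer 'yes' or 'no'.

Initial components: {0,1,2,3,4,5,6} {7}
Removing edge (3,6): not a bridge — component count unchanged at 2.
New components: {0,1,2,3,4,5,6} {7}
Are 4 and 7 in the same component? no

Answer: no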